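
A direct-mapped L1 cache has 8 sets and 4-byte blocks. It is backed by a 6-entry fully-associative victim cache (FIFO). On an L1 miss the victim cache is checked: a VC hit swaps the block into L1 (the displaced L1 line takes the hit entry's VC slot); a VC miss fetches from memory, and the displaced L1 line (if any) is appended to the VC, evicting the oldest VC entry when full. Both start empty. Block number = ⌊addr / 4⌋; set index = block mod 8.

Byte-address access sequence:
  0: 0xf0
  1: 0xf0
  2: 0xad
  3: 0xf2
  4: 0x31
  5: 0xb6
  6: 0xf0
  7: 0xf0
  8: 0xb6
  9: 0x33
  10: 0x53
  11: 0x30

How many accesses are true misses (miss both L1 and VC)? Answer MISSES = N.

  [0] addr=0xf0 blk=60 s=4: MISS | VC []
  [1] addr=0xf0 blk=60 s=4: L1-HIT | VC []
  [2] addr=0xad blk=43 s=3: MISS | VC []
  [3] addr=0xf2 blk=60 s=4: L1-HIT | VC []
  [4] addr=0x31 blk=12 s=4: MISS | VC [60]
  [5] addr=0xb6 blk=45 s=5: MISS | VC [60]
  [6] addr=0xf0 blk=60 s=4: VC-HIT | VC [12]
  [7] addr=0xf0 blk=60 s=4: L1-HIT | VC [12]
  [8] addr=0xb6 blk=45 s=5: L1-HIT | VC [12]
  [9] addr=0x33 blk=12 s=4: VC-HIT | VC [60]
  [10] addr=0x53 blk=20 s=4: MISS | VC [60, 12]
  [11] addr=0x30 blk=12 s=4: VC-HIT | VC [60, 20]

MISSES = 5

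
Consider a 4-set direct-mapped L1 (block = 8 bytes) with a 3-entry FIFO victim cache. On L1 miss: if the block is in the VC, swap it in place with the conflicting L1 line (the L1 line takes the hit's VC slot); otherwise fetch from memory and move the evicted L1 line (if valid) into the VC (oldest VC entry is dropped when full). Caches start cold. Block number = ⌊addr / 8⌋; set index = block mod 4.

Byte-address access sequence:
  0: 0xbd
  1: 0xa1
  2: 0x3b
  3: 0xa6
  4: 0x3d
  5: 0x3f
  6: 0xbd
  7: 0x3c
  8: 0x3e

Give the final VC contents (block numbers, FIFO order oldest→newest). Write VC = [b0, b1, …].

  [0] addr=0xbd blk=23 s=3: MISS | VC []
  [1] addr=0xa1 blk=20 s=0: MISS | VC []
  [2] addr=0x3b blk=7 s=3: MISS | VC [23]
  [3] addr=0xa6 blk=20 s=0: L1-HIT | VC [23]
  [4] addr=0x3d blk=7 s=3: L1-HIT | VC [23]
  [5] addr=0x3f blk=7 s=3: L1-HIT | VC [23]
  [6] addr=0xbd blk=23 s=3: VC-HIT | VC [7]
  [7] addr=0x3c blk=7 s=3: VC-HIT | VC [23]
  [8] addr=0x3e blk=7 s=3: L1-HIT | VC [23]

VC = [23]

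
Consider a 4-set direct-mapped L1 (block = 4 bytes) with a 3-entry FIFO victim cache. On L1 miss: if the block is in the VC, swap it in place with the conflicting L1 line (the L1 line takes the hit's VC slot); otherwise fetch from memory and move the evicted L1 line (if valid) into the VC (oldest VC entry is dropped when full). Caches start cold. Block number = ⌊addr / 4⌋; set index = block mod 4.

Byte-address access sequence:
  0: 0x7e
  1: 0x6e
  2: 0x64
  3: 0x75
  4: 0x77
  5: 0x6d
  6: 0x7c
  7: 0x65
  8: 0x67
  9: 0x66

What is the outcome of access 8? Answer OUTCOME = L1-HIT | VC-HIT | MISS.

OUTCOME = L1-HIT

0: 0x7e (blk 31, set 3) → MISS  vc=[]
1: 0x6e (blk 27, set 3) → MISS  vc=[31]
2: 0x64 (blk 25, set 1) → MISS  vc=[31]
3: 0x75 (blk 29, set 1) → MISS  vc=[31, 25]
4: 0x77 (blk 29, set 1) → L1-HIT  vc=[31, 25]
5: 0x6d (blk 27, set 3) → L1-HIT  vc=[31, 25]
6: 0x7c (blk 31, set 3) → VC-HIT  vc=[27, 25]
7: 0x65 (blk 25, set 1) → VC-HIT  vc=[27, 29]
8: 0x67 (blk 25, set 1) → L1-HIT  vc=[27, 29]
9: 0x66 (blk 25, set 1) → L1-HIT  vc=[27, 29]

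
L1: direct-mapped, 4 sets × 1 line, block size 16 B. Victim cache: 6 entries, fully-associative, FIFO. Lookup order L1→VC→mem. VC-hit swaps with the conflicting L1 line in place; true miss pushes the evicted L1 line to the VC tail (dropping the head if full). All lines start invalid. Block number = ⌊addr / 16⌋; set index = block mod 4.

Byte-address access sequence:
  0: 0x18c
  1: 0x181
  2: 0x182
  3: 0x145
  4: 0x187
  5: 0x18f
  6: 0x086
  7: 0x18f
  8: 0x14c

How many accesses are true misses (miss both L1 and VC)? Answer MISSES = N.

  [0] addr=0x18c blk=24 s=0: MISS | VC []
  [1] addr=0x181 blk=24 s=0: L1-HIT | VC []
  [2] addr=0x182 blk=24 s=0: L1-HIT | VC []
  [3] addr=0x145 blk=20 s=0: MISS | VC [24]
  [4] addr=0x187 blk=24 s=0: VC-HIT | VC [20]
  [5] addr=0x18f blk=24 s=0: L1-HIT | VC [20]
  [6] addr=0x86 blk=8 s=0: MISS | VC [20, 24]
  [7] addr=0x18f blk=24 s=0: VC-HIT | VC [20, 8]
  [8] addr=0x14c blk=20 s=0: VC-HIT | VC [24, 8]

MISSES = 3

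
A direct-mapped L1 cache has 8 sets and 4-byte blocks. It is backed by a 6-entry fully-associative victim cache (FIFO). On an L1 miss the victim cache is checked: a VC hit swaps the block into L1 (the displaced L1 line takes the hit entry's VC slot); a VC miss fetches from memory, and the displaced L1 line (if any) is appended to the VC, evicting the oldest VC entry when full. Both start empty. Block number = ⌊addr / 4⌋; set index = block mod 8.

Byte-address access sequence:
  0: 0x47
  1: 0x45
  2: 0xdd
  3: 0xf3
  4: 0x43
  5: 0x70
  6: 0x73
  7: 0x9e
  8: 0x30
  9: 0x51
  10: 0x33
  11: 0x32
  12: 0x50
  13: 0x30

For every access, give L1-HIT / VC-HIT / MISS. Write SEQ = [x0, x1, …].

SEQ = [MISS, L1-HIT, MISS, MISS, MISS, MISS, L1-HIT, MISS, MISS, MISS, VC-HIT, L1-HIT, VC-HIT, VC-HIT]

0: 0x47 (blk 17, set 1) → MISS  vc=[]
1: 0x45 (blk 17, set 1) → L1-HIT  vc=[]
2: 0xdd (blk 55, set 7) → MISS  vc=[]
3: 0xf3 (blk 60, set 4) → MISS  vc=[]
4: 0x43 (blk 16, set 0) → MISS  vc=[]
5: 0x70 (blk 28, set 4) → MISS  vc=[60]
6: 0x73 (blk 28, set 4) → L1-HIT  vc=[60]
7: 0x9e (blk 39, set 7) → MISS  vc=[60, 55]
8: 0x30 (blk 12, set 4) → MISS  vc=[60, 55, 28]
9: 0x51 (blk 20, set 4) → MISS  vc=[60, 55, 28, 12]
10: 0x33 (blk 12, set 4) → VC-HIT  vc=[60, 55, 28, 20]
11: 0x32 (blk 12, set 4) → L1-HIT  vc=[60, 55, 28, 20]
12: 0x50 (blk 20, set 4) → VC-HIT  vc=[60, 55, 28, 12]
13: 0x30 (blk 12, set 4) → VC-HIT  vc=[60, 55, 28, 20]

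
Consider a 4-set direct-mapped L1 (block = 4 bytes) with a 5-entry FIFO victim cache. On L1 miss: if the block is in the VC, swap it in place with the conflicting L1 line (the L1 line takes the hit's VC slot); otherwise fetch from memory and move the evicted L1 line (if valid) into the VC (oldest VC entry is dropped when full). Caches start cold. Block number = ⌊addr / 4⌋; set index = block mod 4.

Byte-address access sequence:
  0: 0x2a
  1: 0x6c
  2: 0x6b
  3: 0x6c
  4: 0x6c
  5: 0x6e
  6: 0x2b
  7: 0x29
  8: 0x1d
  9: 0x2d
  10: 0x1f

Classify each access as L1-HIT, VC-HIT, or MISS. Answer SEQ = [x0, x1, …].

  [0] addr=0x2a blk=10 s=2: MISS | VC []
  [1] addr=0x6c blk=27 s=3: MISS | VC []
  [2] addr=0x6b blk=26 s=2: MISS | VC [10]
  [3] addr=0x6c blk=27 s=3: L1-HIT | VC [10]
  [4] addr=0x6c blk=27 s=3: L1-HIT | VC [10]
  [5] addr=0x6e blk=27 s=3: L1-HIT | VC [10]
  [6] addr=0x2b blk=10 s=2: VC-HIT | VC [26]
  [7] addr=0x29 blk=10 s=2: L1-HIT | VC [26]
  [8] addr=0x1d blk=7 s=3: MISS | VC [26, 27]
  [9] addr=0x2d blk=11 s=3: MISS | VC [26, 27, 7]
  [10] addr=0x1f blk=7 s=3: VC-HIT | VC [26, 27, 11]

SEQ = [MISS, MISS, MISS, L1-HIT, L1-HIT, L1-HIT, VC-HIT, L1-HIT, MISS, MISS, VC-HIT]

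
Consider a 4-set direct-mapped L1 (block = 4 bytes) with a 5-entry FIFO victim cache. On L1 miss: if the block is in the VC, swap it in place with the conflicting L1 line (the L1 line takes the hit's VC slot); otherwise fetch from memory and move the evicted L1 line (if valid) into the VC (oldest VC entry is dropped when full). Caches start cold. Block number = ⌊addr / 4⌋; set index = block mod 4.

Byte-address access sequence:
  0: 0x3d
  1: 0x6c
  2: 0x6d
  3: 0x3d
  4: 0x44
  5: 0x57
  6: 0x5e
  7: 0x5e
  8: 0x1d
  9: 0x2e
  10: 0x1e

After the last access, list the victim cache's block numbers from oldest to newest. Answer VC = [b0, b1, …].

VC = [27, 17, 15, 23, 11]

0: 0x3d (blk 15, set 3) → MISS  vc=[]
1: 0x6c (blk 27, set 3) → MISS  vc=[15]
2: 0x6d (blk 27, set 3) → L1-HIT  vc=[15]
3: 0x3d (blk 15, set 3) → VC-HIT  vc=[27]
4: 0x44 (blk 17, set 1) → MISS  vc=[27]
5: 0x57 (blk 21, set 1) → MISS  vc=[27, 17]
6: 0x5e (blk 23, set 3) → MISS  vc=[27, 17, 15]
7: 0x5e (blk 23, set 3) → L1-HIT  vc=[27, 17, 15]
8: 0x1d (blk 7, set 3) → MISS  vc=[27, 17, 15, 23]
9: 0x2e (blk 11, set 3) → MISS  vc=[27, 17, 15, 23, 7]
10: 0x1e (blk 7, set 3) → VC-HIT  vc=[27, 17, 15, 23, 11]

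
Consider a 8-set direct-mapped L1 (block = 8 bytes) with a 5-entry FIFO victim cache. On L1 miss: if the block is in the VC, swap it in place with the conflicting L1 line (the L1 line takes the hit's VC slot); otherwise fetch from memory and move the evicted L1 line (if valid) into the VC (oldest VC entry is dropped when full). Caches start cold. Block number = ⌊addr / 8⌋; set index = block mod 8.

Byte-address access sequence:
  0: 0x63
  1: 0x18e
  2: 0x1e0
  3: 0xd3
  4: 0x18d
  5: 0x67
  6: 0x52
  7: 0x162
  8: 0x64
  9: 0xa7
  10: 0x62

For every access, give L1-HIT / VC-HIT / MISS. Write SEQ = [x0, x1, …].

  [0] addr=0x63 blk=12 s=4: MISS | VC []
  [1] addr=0x18e blk=49 s=1: MISS | VC []
  [2] addr=0x1e0 blk=60 s=4: MISS | VC [12]
  [3] addr=0xd3 blk=26 s=2: MISS | VC [12]
  [4] addr=0x18d blk=49 s=1: L1-HIT | VC [12]
  [5] addr=0x67 blk=12 s=4: VC-HIT | VC [60]
  [6] addr=0x52 blk=10 s=2: MISS | VC [60, 26]
  [7] addr=0x162 blk=44 s=4: MISS | VC [60, 26, 12]
  [8] addr=0x64 blk=12 s=4: VC-HIT | VC [60, 26, 44]
  [9] addr=0xa7 blk=20 s=4: MISS | VC [60, 26, 44, 12]
  [10] addr=0x62 blk=12 s=4: VC-HIT | VC [60, 26, 44, 20]

SEQ = [MISS, MISS, MISS, MISS, L1-HIT, VC-HIT, MISS, MISS, VC-HIT, MISS, VC-HIT]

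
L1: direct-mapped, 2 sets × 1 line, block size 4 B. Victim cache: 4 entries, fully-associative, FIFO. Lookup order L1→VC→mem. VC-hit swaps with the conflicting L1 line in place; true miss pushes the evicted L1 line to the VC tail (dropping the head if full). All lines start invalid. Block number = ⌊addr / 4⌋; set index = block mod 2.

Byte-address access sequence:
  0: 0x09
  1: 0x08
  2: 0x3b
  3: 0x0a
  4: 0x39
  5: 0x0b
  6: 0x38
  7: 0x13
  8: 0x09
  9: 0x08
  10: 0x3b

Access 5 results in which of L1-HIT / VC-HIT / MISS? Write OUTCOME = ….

OUTCOME = VC-HIT

  [0] addr=0x9 blk=2 s=0: MISS | VC []
  [1] addr=0x8 blk=2 s=0: L1-HIT | VC []
  [2] addr=0x3b blk=14 s=0: MISS | VC [2]
  [3] addr=0xa blk=2 s=0: VC-HIT | VC [14]
  [4] addr=0x39 blk=14 s=0: VC-HIT | VC [2]
  [5] addr=0xb blk=2 s=0: VC-HIT | VC [14]
  [6] addr=0x38 blk=14 s=0: VC-HIT | VC [2]
  [7] addr=0x13 blk=4 s=0: MISS | VC [2, 14]
  [8] addr=0x9 blk=2 s=0: VC-HIT | VC [4, 14]
  [9] addr=0x8 blk=2 s=0: L1-HIT | VC [4, 14]
  [10] addr=0x3b blk=14 s=0: VC-HIT | VC [4, 2]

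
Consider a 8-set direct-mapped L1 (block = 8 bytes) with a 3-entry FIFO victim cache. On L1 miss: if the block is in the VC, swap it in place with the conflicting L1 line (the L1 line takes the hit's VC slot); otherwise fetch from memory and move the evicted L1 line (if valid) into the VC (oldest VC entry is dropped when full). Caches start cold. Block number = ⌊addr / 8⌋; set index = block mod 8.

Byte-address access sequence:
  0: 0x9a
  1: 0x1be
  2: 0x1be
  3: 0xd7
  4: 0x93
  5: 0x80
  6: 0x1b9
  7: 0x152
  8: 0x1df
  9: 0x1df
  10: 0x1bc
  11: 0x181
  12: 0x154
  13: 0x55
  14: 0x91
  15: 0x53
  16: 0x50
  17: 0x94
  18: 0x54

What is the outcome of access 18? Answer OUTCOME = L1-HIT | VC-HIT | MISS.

  [0] addr=0x9a blk=19 s=3: MISS | VC []
  [1] addr=0x1be blk=55 s=7: MISS | VC []
  [2] addr=0x1be blk=55 s=7: L1-HIT | VC []
  [3] addr=0xd7 blk=26 s=2: MISS | VC []
  [4] addr=0x93 blk=18 s=2: MISS | VC [26]
  [5] addr=0x80 blk=16 s=0: MISS | VC [26]
  [6] addr=0x1b9 blk=55 s=7: L1-HIT | VC [26]
  [7] addr=0x152 blk=42 s=2: MISS | VC [26, 18]
  [8] addr=0x1df blk=59 s=3: MISS | VC [26, 18, 19]
  [9] addr=0x1df blk=59 s=3: L1-HIT | VC [26, 18, 19]
  [10] addr=0x1bc blk=55 s=7: L1-HIT | VC [26, 18, 19]
  [11] addr=0x181 blk=48 s=0: MISS | VC [18, 19, 16]
  [12] addr=0x154 blk=42 s=2: L1-HIT | VC [18, 19, 16]
  [13] addr=0x55 blk=10 s=2: MISS | VC [19, 16, 42]
  [14] addr=0x91 blk=18 s=2: MISS | VC [16, 42, 10]
  [15] addr=0x53 blk=10 s=2: VC-HIT | VC [16, 42, 18]
  [16] addr=0x50 blk=10 s=2: L1-HIT | VC [16, 42, 18]
  [17] addr=0x94 blk=18 s=2: VC-HIT | VC [16, 42, 10]
  [18] addr=0x54 blk=10 s=2: VC-HIT | VC [16, 42, 18]

OUTCOME = VC-HIT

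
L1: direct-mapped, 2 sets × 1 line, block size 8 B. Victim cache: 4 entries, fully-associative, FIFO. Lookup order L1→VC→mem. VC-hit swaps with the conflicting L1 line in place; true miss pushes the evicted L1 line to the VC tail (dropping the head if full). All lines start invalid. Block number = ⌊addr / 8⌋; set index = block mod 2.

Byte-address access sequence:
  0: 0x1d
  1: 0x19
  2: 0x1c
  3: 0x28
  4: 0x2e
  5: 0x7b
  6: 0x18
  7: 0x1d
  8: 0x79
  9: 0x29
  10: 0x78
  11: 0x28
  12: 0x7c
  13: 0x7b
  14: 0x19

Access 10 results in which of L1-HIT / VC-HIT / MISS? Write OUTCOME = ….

  [0] addr=0x1d blk=3 s=1: MISS | VC []
  [1] addr=0x19 blk=3 s=1: L1-HIT | VC []
  [2] addr=0x1c blk=3 s=1: L1-HIT | VC []
  [3] addr=0x28 blk=5 s=1: MISS | VC [3]
  [4] addr=0x2e blk=5 s=1: L1-HIT | VC [3]
  [5] addr=0x7b blk=15 s=1: MISS | VC [3, 5]
  [6] addr=0x18 blk=3 s=1: VC-HIT | VC [15, 5]
  [7] addr=0x1d blk=3 s=1: L1-HIT | VC [15, 5]
  [8] addr=0x79 blk=15 s=1: VC-HIT | VC [3, 5]
  [9] addr=0x29 blk=5 s=1: VC-HIT | VC [3, 15]
  [10] addr=0x78 blk=15 s=1: VC-HIT | VC [3, 5]
  [11] addr=0x28 blk=5 s=1: VC-HIT | VC [3, 15]
  [12] addr=0x7c blk=15 s=1: VC-HIT | VC [3, 5]
  [13] addr=0x7b blk=15 s=1: L1-HIT | VC [3, 5]
  [14] addr=0x19 blk=3 s=1: VC-HIT | VC [15, 5]

OUTCOME = VC-HIT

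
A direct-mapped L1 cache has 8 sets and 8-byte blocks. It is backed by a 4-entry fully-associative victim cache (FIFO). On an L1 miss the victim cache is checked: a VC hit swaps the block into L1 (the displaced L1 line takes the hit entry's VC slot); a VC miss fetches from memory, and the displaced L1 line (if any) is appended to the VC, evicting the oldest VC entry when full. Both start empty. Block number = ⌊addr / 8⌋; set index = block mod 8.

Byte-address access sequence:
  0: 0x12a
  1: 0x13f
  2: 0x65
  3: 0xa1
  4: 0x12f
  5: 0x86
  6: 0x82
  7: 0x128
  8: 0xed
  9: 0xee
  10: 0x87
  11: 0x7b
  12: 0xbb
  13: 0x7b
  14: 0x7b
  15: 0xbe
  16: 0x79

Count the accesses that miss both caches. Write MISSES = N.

MISSES = 8

  [0] addr=0x12a blk=37 s=5: MISS | VC []
  [1] addr=0x13f blk=39 s=7: MISS | VC []
  [2] addr=0x65 blk=12 s=4: MISS | VC []
  [3] addr=0xa1 blk=20 s=4: MISS | VC [12]
  [4] addr=0x12f blk=37 s=5: L1-HIT | VC [12]
  [5] addr=0x86 blk=16 s=0: MISS | VC [12]
  [6] addr=0x82 blk=16 s=0: L1-HIT | VC [12]
  [7] addr=0x128 blk=37 s=5: L1-HIT | VC [12]
  [8] addr=0xed blk=29 s=5: MISS | VC [12, 37]
  [9] addr=0xee blk=29 s=5: L1-HIT | VC [12, 37]
  [10] addr=0x87 blk=16 s=0: L1-HIT | VC [12, 37]
  [11] addr=0x7b blk=15 s=7: MISS | VC [12, 37, 39]
  [12] addr=0xbb blk=23 s=7: MISS | VC [12, 37, 39, 15]
  [13] addr=0x7b blk=15 s=7: VC-HIT | VC [12, 37, 39, 23]
  [14] addr=0x7b blk=15 s=7: L1-HIT | VC [12, 37, 39, 23]
  [15] addr=0xbe blk=23 s=7: VC-HIT | VC [12, 37, 39, 15]
  [16] addr=0x79 blk=15 s=7: VC-HIT | VC [12, 37, 39, 23]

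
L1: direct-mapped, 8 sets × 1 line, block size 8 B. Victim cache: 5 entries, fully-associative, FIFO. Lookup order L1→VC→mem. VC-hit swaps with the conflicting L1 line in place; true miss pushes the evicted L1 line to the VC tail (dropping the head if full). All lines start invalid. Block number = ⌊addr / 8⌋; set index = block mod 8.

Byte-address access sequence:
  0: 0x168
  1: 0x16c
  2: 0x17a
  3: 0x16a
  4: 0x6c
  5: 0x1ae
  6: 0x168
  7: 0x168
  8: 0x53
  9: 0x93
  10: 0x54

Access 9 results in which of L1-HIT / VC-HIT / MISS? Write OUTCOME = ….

0: 0x168 (blk 45, set 5) → MISS  vc=[]
1: 0x16c (blk 45, set 5) → L1-HIT  vc=[]
2: 0x17a (blk 47, set 7) → MISS  vc=[]
3: 0x16a (blk 45, set 5) → L1-HIT  vc=[]
4: 0x6c (blk 13, set 5) → MISS  vc=[45]
5: 0x1ae (blk 53, set 5) → MISS  vc=[45, 13]
6: 0x168 (blk 45, set 5) → VC-HIT  vc=[53, 13]
7: 0x168 (blk 45, set 5) → L1-HIT  vc=[53, 13]
8: 0x53 (blk 10, set 2) → MISS  vc=[53, 13]
9: 0x93 (blk 18, set 2) → MISS  vc=[53, 13, 10]
10: 0x54 (blk 10, set 2) → VC-HIT  vc=[53, 13, 18]

OUTCOME = MISS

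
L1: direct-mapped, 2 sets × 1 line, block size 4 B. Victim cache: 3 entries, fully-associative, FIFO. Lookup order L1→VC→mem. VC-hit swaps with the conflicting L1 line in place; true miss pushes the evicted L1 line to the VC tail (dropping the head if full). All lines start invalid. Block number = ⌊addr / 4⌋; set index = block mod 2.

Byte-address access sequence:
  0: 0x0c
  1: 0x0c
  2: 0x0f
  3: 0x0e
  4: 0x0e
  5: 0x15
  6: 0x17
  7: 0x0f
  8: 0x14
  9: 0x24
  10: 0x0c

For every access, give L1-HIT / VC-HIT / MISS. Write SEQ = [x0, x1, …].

SEQ = [MISS, L1-HIT, L1-HIT, L1-HIT, L1-HIT, MISS, L1-HIT, VC-HIT, VC-HIT, MISS, VC-HIT]

  [0] addr=0xc blk=3 s=1: MISS | VC []
  [1] addr=0xc blk=3 s=1: L1-HIT | VC []
  [2] addr=0xf blk=3 s=1: L1-HIT | VC []
  [3] addr=0xe blk=3 s=1: L1-HIT | VC []
  [4] addr=0xe blk=3 s=1: L1-HIT | VC []
  [5] addr=0x15 blk=5 s=1: MISS | VC [3]
  [6] addr=0x17 blk=5 s=1: L1-HIT | VC [3]
  [7] addr=0xf blk=3 s=1: VC-HIT | VC [5]
  [8] addr=0x14 blk=5 s=1: VC-HIT | VC [3]
  [9] addr=0x24 blk=9 s=1: MISS | VC [3, 5]
  [10] addr=0xc blk=3 s=1: VC-HIT | VC [9, 5]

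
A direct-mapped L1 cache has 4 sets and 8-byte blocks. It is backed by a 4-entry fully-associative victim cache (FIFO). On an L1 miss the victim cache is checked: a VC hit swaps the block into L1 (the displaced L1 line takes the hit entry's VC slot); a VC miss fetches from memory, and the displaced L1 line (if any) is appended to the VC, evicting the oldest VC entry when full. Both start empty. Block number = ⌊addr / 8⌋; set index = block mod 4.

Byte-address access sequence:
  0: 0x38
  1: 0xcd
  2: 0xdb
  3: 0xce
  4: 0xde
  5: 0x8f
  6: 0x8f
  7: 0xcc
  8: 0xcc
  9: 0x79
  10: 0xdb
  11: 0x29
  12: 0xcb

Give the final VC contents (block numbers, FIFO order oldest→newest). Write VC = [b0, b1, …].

0: 0x38 (blk 7, set 3) → MISS  vc=[]
1: 0xcd (blk 25, set 1) → MISS  vc=[]
2: 0xdb (blk 27, set 3) → MISS  vc=[7]
3: 0xce (blk 25, set 1) → L1-HIT  vc=[7]
4: 0xde (blk 27, set 3) → L1-HIT  vc=[7]
5: 0x8f (blk 17, set 1) → MISS  vc=[7, 25]
6: 0x8f (blk 17, set 1) → L1-HIT  vc=[7, 25]
7: 0xcc (blk 25, set 1) → VC-HIT  vc=[7, 17]
8: 0xcc (blk 25, set 1) → L1-HIT  vc=[7, 17]
9: 0x79 (blk 15, set 3) → MISS  vc=[7, 17, 27]
10: 0xdb (blk 27, set 3) → VC-HIT  vc=[7, 17, 15]
11: 0x29 (blk 5, set 1) → MISS  vc=[7, 17, 15, 25]
12: 0xcb (blk 25, set 1) → VC-HIT  vc=[7, 17, 15, 5]

VC = [7, 17, 15, 5]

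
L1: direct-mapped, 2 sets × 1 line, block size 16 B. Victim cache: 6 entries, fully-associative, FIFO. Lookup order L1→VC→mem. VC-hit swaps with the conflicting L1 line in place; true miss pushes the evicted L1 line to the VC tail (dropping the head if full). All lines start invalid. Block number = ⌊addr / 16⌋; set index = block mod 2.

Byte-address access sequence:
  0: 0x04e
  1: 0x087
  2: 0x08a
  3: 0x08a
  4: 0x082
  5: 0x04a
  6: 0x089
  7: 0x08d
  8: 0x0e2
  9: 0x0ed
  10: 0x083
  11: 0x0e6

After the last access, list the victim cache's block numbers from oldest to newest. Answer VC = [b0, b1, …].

VC = [4, 8]

  [0] addr=0x4e blk=4 s=0: MISS | VC []
  [1] addr=0x87 blk=8 s=0: MISS | VC [4]
  [2] addr=0x8a blk=8 s=0: L1-HIT | VC [4]
  [3] addr=0x8a blk=8 s=0: L1-HIT | VC [4]
  [4] addr=0x82 blk=8 s=0: L1-HIT | VC [4]
  [5] addr=0x4a blk=4 s=0: VC-HIT | VC [8]
  [6] addr=0x89 blk=8 s=0: VC-HIT | VC [4]
  [7] addr=0x8d blk=8 s=0: L1-HIT | VC [4]
  [8] addr=0xe2 blk=14 s=0: MISS | VC [4, 8]
  [9] addr=0xed blk=14 s=0: L1-HIT | VC [4, 8]
  [10] addr=0x83 blk=8 s=0: VC-HIT | VC [4, 14]
  [11] addr=0xe6 blk=14 s=0: VC-HIT | VC [4, 8]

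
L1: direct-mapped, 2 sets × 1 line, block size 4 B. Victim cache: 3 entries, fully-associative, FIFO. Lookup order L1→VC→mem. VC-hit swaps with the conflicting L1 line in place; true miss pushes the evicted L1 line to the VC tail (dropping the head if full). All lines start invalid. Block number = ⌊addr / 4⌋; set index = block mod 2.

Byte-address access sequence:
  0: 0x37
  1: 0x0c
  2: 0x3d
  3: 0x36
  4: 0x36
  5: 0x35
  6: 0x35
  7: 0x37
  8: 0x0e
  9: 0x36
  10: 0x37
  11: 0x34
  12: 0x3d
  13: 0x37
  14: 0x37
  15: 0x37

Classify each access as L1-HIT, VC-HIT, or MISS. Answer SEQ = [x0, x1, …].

SEQ = [MISS, MISS, MISS, VC-HIT, L1-HIT, L1-HIT, L1-HIT, L1-HIT, VC-HIT, VC-HIT, L1-HIT, L1-HIT, VC-HIT, VC-HIT, L1-HIT, L1-HIT]

0: 0x37 (blk 13, set 1) → MISS  vc=[]
1: 0xc (blk 3, set 1) → MISS  vc=[13]
2: 0x3d (blk 15, set 1) → MISS  vc=[13, 3]
3: 0x36 (blk 13, set 1) → VC-HIT  vc=[15, 3]
4: 0x36 (blk 13, set 1) → L1-HIT  vc=[15, 3]
5: 0x35 (blk 13, set 1) → L1-HIT  vc=[15, 3]
6: 0x35 (blk 13, set 1) → L1-HIT  vc=[15, 3]
7: 0x37 (blk 13, set 1) → L1-HIT  vc=[15, 3]
8: 0xe (blk 3, set 1) → VC-HIT  vc=[15, 13]
9: 0x36 (blk 13, set 1) → VC-HIT  vc=[15, 3]
10: 0x37 (blk 13, set 1) → L1-HIT  vc=[15, 3]
11: 0x34 (blk 13, set 1) → L1-HIT  vc=[15, 3]
12: 0x3d (blk 15, set 1) → VC-HIT  vc=[13, 3]
13: 0x37 (blk 13, set 1) → VC-HIT  vc=[15, 3]
14: 0x37 (blk 13, set 1) → L1-HIT  vc=[15, 3]
15: 0x37 (blk 13, set 1) → L1-HIT  vc=[15, 3]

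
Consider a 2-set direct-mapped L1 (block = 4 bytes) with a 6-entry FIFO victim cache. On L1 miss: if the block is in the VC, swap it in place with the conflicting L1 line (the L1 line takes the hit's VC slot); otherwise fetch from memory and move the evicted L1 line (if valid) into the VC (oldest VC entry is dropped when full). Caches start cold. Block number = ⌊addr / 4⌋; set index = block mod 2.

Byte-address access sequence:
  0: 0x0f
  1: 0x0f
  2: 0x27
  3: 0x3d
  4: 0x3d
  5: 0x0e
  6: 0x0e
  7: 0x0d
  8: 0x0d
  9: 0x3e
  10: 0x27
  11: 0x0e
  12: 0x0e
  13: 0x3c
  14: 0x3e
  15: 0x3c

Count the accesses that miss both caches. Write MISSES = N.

MISSES = 3

  [0] addr=0xf blk=3 s=1: MISS | VC []
  [1] addr=0xf blk=3 s=1: L1-HIT | VC []
  [2] addr=0x27 blk=9 s=1: MISS | VC [3]
  [3] addr=0x3d blk=15 s=1: MISS | VC [3, 9]
  [4] addr=0x3d blk=15 s=1: L1-HIT | VC [3, 9]
  [5] addr=0xe blk=3 s=1: VC-HIT | VC [15, 9]
  [6] addr=0xe blk=3 s=1: L1-HIT | VC [15, 9]
  [7] addr=0xd blk=3 s=1: L1-HIT | VC [15, 9]
  [8] addr=0xd blk=3 s=1: L1-HIT | VC [15, 9]
  [9] addr=0x3e blk=15 s=1: VC-HIT | VC [3, 9]
  [10] addr=0x27 blk=9 s=1: VC-HIT | VC [3, 15]
  [11] addr=0xe blk=3 s=1: VC-HIT | VC [9, 15]
  [12] addr=0xe blk=3 s=1: L1-HIT | VC [9, 15]
  [13] addr=0x3c blk=15 s=1: VC-HIT | VC [9, 3]
  [14] addr=0x3e blk=15 s=1: L1-HIT | VC [9, 3]
  [15] addr=0x3c blk=15 s=1: L1-HIT | VC [9, 3]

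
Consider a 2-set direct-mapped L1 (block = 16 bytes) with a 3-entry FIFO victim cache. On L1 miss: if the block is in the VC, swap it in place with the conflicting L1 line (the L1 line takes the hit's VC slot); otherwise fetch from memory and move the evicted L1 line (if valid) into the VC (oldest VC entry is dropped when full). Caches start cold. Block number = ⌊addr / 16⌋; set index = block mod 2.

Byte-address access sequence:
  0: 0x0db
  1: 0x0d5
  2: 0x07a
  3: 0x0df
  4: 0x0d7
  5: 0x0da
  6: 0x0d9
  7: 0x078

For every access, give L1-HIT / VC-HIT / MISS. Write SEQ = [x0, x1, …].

  [0] addr=0xdb blk=13 s=1: MISS | VC []
  [1] addr=0xd5 blk=13 s=1: L1-HIT | VC []
  [2] addr=0x7a blk=7 s=1: MISS | VC [13]
  [3] addr=0xdf blk=13 s=1: VC-HIT | VC [7]
  [4] addr=0xd7 blk=13 s=1: L1-HIT | VC [7]
  [5] addr=0xda blk=13 s=1: L1-HIT | VC [7]
  [6] addr=0xd9 blk=13 s=1: L1-HIT | VC [7]
  [7] addr=0x78 blk=7 s=1: VC-HIT | VC [13]

SEQ = [MISS, L1-HIT, MISS, VC-HIT, L1-HIT, L1-HIT, L1-HIT, VC-HIT]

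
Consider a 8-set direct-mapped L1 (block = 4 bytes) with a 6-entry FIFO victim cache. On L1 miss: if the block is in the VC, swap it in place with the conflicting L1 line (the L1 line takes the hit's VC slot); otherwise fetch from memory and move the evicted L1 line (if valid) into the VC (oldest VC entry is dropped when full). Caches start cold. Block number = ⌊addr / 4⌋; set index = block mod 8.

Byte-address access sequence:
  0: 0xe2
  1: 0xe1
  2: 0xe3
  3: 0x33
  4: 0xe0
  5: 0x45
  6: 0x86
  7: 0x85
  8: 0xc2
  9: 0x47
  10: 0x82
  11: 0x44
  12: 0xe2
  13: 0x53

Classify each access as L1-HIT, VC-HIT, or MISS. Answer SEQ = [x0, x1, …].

  [0] addr=0xe2 blk=56 s=0: MISS | VC []
  [1] addr=0xe1 blk=56 s=0: L1-HIT | VC []
  [2] addr=0xe3 blk=56 s=0: L1-HIT | VC []
  [3] addr=0x33 blk=12 s=4: MISS | VC []
  [4] addr=0xe0 blk=56 s=0: L1-HIT | VC []
  [5] addr=0x45 blk=17 s=1: MISS | VC []
  [6] addr=0x86 blk=33 s=1: MISS | VC [17]
  [7] addr=0x85 blk=33 s=1: L1-HIT | VC [17]
  [8] addr=0xc2 blk=48 s=0: MISS | VC [17, 56]
  [9] addr=0x47 blk=17 s=1: VC-HIT | VC [33, 56]
  [10] addr=0x82 blk=32 s=0: MISS | VC [33, 56, 48]
  [11] addr=0x44 blk=17 s=1: L1-HIT | VC [33, 56, 48]
  [12] addr=0xe2 blk=56 s=0: VC-HIT | VC [33, 32, 48]
  [13] addr=0x53 blk=20 s=4: MISS | VC [33, 32, 48, 12]

SEQ = [MISS, L1-HIT, L1-HIT, MISS, L1-HIT, MISS, MISS, L1-HIT, MISS, VC-HIT, MISS, L1-HIT, VC-HIT, MISS]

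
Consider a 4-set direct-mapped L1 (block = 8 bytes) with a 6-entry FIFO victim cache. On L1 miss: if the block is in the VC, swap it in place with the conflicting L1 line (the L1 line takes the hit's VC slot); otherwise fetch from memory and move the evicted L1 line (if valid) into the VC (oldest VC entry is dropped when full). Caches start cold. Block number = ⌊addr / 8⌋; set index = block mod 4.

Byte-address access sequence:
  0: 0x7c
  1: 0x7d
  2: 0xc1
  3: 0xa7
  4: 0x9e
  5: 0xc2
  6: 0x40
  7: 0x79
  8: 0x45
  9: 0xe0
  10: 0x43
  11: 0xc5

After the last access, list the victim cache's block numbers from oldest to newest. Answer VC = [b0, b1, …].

VC = [20, 19, 8, 28]

  [0] addr=0x7c blk=15 s=3: MISS | VC []
  [1] addr=0x7d blk=15 s=3: L1-HIT | VC []
  [2] addr=0xc1 blk=24 s=0: MISS | VC []
  [3] addr=0xa7 blk=20 s=0: MISS | VC [24]
  [4] addr=0x9e blk=19 s=3: MISS | VC [24, 15]
  [5] addr=0xc2 blk=24 s=0: VC-HIT | VC [20, 15]
  [6] addr=0x40 blk=8 s=0: MISS | VC [20, 15, 24]
  [7] addr=0x79 blk=15 s=3: VC-HIT | VC [20, 19, 24]
  [8] addr=0x45 blk=8 s=0: L1-HIT | VC [20, 19, 24]
  [9] addr=0xe0 blk=28 s=0: MISS | VC [20, 19, 24, 8]
  [10] addr=0x43 blk=8 s=0: VC-HIT | VC [20, 19, 24, 28]
  [11] addr=0xc5 blk=24 s=0: VC-HIT | VC [20, 19, 8, 28]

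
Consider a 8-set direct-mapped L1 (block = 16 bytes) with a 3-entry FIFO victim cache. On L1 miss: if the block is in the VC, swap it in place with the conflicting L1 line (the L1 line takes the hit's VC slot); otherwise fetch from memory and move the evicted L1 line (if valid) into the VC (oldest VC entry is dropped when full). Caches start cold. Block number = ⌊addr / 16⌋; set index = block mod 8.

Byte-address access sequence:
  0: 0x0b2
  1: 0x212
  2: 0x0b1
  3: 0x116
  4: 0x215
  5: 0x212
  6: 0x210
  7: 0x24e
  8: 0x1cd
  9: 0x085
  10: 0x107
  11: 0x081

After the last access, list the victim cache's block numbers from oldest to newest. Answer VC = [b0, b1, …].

  [0] addr=0xb2 blk=11 s=3: MISS | VC []
  [1] addr=0x212 blk=33 s=1: MISS | VC []
  [2] addr=0xb1 blk=11 s=3: L1-HIT | VC []
  [3] addr=0x116 blk=17 s=1: MISS | VC [33]
  [4] addr=0x215 blk=33 s=1: VC-HIT | VC [17]
  [5] addr=0x212 blk=33 s=1: L1-HIT | VC [17]
  [6] addr=0x210 blk=33 s=1: L1-HIT | VC [17]
  [7] addr=0x24e blk=36 s=4: MISS | VC [17]
  [8] addr=0x1cd blk=28 s=4: MISS | VC [17, 36]
  [9] addr=0x85 blk=8 s=0: MISS | VC [17, 36]
  [10] addr=0x107 blk=16 s=0: MISS | VC [17, 36, 8]
  [11] addr=0x81 blk=8 s=0: VC-HIT | VC [17, 36, 16]

VC = [17, 36, 16]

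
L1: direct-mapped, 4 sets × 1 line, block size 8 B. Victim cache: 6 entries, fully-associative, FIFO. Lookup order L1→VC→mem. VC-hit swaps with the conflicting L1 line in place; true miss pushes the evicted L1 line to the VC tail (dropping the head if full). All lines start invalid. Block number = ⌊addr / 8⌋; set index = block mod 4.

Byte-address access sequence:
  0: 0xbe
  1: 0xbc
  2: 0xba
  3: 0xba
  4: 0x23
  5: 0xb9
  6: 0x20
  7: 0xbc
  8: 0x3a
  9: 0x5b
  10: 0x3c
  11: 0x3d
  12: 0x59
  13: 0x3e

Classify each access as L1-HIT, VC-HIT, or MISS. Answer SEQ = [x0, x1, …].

0: 0xbe (blk 23, set 3) → MISS  vc=[]
1: 0xbc (blk 23, set 3) → L1-HIT  vc=[]
2: 0xba (blk 23, set 3) → L1-HIT  vc=[]
3: 0xba (blk 23, set 3) → L1-HIT  vc=[]
4: 0x23 (blk 4, set 0) → MISS  vc=[]
5: 0xb9 (blk 23, set 3) → L1-HIT  vc=[]
6: 0x20 (blk 4, set 0) → L1-HIT  vc=[]
7: 0xbc (blk 23, set 3) → L1-HIT  vc=[]
8: 0x3a (blk 7, set 3) → MISS  vc=[23]
9: 0x5b (blk 11, set 3) → MISS  vc=[23, 7]
10: 0x3c (blk 7, set 3) → VC-HIT  vc=[23, 11]
11: 0x3d (blk 7, set 3) → L1-HIT  vc=[23, 11]
12: 0x59 (blk 11, set 3) → VC-HIT  vc=[23, 7]
13: 0x3e (blk 7, set 3) → VC-HIT  vc=[23, 11]

SEQ = [MISS, L1-HIT, L1-HIT, L1-HIT, MISS, L1-HIT, L1-HIT, L1-HIT, MISS, MISS, VC-HIT, L1-HIT, VC-HIT, VC-HIT]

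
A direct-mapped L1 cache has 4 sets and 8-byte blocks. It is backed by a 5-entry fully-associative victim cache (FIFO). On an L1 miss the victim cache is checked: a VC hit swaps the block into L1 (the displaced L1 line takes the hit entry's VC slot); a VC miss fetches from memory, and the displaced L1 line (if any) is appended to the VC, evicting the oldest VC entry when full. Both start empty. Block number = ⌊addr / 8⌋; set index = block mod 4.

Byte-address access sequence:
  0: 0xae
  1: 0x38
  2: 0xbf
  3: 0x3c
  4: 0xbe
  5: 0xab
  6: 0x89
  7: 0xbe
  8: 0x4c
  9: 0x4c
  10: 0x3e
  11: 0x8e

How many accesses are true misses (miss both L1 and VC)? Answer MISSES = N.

#0 0xae→b21/s1 MISS; vc=[]
#1 0x38→b7/s3 MISS; vc=[]
#2 0xbf→b23/s3 MISS; vc=[7]
#3 0x3c→b7/s3 VC-HIT; vc=[23]
#4 0xbe→b23/s3 VC-HIT; vc=[7]
#5 0xab→b21/s1 L1-HIT; vc=[7]
#6 0x89→b17/s1 MISS; vc=[7,21]
#7 0xbe→b23/s3 L1-HIT; vc=[7,21]
#8 0x4c→b9/s1 MISS; vc=[7,21,17]
#9 0x4c→b9/s1 L1-HIT; vc=[7,21,17]
#10 0x3e→b7/s3 VC-HIT; vc=[23,21,17]
#11 0x8e→b17/s1 VC-HIT; vc=[23,21,9]

MISSES = 5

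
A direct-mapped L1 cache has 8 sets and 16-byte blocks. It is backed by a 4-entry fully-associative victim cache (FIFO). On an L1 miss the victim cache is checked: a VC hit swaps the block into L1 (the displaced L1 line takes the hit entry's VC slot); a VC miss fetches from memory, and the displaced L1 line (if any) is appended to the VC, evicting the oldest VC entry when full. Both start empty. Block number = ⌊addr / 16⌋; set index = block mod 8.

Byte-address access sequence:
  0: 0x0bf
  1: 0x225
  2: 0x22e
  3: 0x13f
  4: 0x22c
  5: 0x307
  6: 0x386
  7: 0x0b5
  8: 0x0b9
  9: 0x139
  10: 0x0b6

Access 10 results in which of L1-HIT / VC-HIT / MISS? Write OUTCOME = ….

#0 0xbf→b11/s3 MISS; vc=[]
#1 0x225→b34/s2 MISS; vc=[]
#2 0x22e→b34/s2 L1-HIT; vc=[]
#3 0x13f→b19/s3 MISS; vc=[11]
#4 0x22c→b34/s2 L1-HIT; vc=[11]
#5 0x307→b48/s0 MISS; vc=[11]
#6 0x386→b56/s0 MISS; vc=[11,48]
#7 0xb5→b11/s3 VC-HIT; vc=[19,48]
#8 0xb9→b11/s3 L1-HIT; vc=[19,48]
#9 0x139→b19/s3 VC-HIT; vc=[11,48]
#10 0xb6→b11/s3 VC-HIT; vc=[19,48]

OUTCOME = VC-HIT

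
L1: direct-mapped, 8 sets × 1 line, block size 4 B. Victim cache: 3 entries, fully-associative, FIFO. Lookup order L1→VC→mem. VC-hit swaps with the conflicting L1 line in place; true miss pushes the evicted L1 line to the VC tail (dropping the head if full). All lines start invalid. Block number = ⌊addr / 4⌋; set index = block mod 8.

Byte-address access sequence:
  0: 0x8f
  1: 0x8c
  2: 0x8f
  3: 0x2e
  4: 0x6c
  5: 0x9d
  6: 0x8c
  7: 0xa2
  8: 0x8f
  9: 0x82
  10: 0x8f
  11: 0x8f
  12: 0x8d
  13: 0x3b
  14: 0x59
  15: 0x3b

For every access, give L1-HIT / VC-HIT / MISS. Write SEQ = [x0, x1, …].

SEQ = [MISS, L1-HIT, L1-HIT, MISS, MISS, MISS, VC-HIT, MISS, L1-HIT, MISS, L1-HIT, L1-HIT, L1-HIT, MISS, MISS, VC-HIT]

  [0] addr=0x8f blk=35 s=3: MISS | VC []
  [1] addr=0x8c blk=35 s=3: L1-HIT | VC []
  [2] addr=0x8f blk=35 s=3: L1-HIT | VC []
  [3] addr=0x2e blk=11 s=3: MISS | VC [35]
  [4] addr=0x6c blk=27 s=3: MISS | VC [35, 11]
  [5] addr=0x9d blk=39 s=7: MISS | VC [35, 11]
  [6] addr=0x8c blk=35 s=3: VC-HIT | VC [27, 11]
  [7] addr=0xa2 blk=40 s=0: MISS | VC [27, 11]
  [8] addr=0x8f blk=35 s=3: L1-HIT | VC [27, 11]
  [9] addr=0x82 blk=32 s=0: MISS | VC [27, 11, 40]
  [10] addr=0x8f blk=35 s=3: L1-HIT | VC [27, 11, 40]
  [11] addr=0x8f blk=35 s=3: L1-HIT | VC [27, 11, 40]
  [12] addr=0x8d blk=35 s=3: L1-HIT | VC [27, 11, 40]
  [13] addr=0x3b blk=14 s=6: MISS | VC [27, 11, 40]
  [14] addr=0x59 blk=22 s=6: MISS | VC [11, 40, 14]
  [15] addr=0x3b blk=14 s=6: VC-HIT | VC [11, 40, 22]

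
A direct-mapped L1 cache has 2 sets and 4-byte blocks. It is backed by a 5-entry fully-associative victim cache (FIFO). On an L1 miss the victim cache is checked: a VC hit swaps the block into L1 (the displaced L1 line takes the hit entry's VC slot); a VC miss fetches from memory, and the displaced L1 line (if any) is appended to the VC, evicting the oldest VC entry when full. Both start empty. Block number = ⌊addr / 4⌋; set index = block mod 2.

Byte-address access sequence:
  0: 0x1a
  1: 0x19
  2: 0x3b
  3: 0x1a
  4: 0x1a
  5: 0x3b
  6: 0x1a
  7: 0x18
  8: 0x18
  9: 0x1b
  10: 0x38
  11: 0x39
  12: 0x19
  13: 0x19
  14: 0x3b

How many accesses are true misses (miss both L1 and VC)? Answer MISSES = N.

0: 0x1a (blk 6, set 0) → MISS  vc=[]
1: 0x19 (blk 6, set 0) → L1-HIT  vc=[]
2: 0x3b (blk 14, set 0) → MISS  vc=[6]
3: 0x1a (blk 6, set 0) → VC-HIT  vc=[14]
4: 0x1a (blk 6, set 0) → L1-HIT  vc=[14]
5: 0x3b (blk 14, set 0) → VC-HIT  vc=[6]
6: 0x1a (blk 6, set 0) → VC-HIT  vc=[14]
7: 0x18 (blk 6, set 0) → L1-HIT  vc=[14]
8: 0x18 (blk 6, set 0) → L1-HIT  vc=[14]
9: 0x1b (blk 6, set 0) → L1-HIT  vc=[14]
10: 0x38 (blk 14, set 0) → VC-HIT  vc=[6]
11: 0x39 (blk 14, set 0) → L1-HIT  vc=[6]
12: 0x19 (blk 6, set 0) → VC-HIT  vc=[14]
13: 0x19 (blk 6, set 0) → L1-HIT  vc=[14]
14: 0x3b (blk 14, set 0) → VC-HIT  vc=[6]

MISSES = 2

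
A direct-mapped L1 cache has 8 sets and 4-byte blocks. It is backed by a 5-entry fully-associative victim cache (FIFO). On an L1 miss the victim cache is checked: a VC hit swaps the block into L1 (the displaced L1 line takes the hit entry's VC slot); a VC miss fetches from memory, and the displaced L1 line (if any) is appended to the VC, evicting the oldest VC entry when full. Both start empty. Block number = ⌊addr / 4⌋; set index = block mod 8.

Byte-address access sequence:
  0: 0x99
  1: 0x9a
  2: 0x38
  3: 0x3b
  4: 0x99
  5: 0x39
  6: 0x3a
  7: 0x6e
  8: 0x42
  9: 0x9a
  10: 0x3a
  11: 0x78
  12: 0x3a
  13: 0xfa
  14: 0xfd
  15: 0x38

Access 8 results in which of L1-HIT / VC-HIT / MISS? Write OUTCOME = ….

OUTCOME = MISS

  [0] addr=0x99 blk=38 s=6: MISS | VC []
  [1] addr=0x9a blk=38 s=6: L1-HIT | VC []
  [2] addr=0x38 blk=14 s=6: MISS | VC [38]
  [3] addr=0x3b blk=14 s=6: L1-HIT | VC [38]
  [4] addr=0x99 blk=38 s=6: VC-HIT | VC [14]
  [5] addr=0x39 blk=14 s=6: VC-HIT | VC [38]
  [6] addr=0x3a blk=14 s=6: L1-HIT | VC [38]
  [7] addr=0x6e blk=27 s=3: MISS | VC [38]
  [8] addr=0x42 blk=16 s=0: MISS | VC [38]
  [9] addr=0x9a blk=38 s=6: VC-HIT | VC [14]
  [10] addr=0x3a blk=14 s=6: VC-HIT | VC [38]
  [11] addr=0x78 blk=30 s=6: MISS | VC [38, 14]
  [12] addr=0x3a blk=14 s=6: VC-HIT | VC [38, 30]
  [13] addr=0xfa blk=62 s=6: MISS | VC [38, 30, 14]
  [14] addr=0xfd blk=63 s=7: MISS | VC [38, 30, 14]
  [15] addr=0x38 blk=14 s=6: VC-HIT | VC [38, 30, 62]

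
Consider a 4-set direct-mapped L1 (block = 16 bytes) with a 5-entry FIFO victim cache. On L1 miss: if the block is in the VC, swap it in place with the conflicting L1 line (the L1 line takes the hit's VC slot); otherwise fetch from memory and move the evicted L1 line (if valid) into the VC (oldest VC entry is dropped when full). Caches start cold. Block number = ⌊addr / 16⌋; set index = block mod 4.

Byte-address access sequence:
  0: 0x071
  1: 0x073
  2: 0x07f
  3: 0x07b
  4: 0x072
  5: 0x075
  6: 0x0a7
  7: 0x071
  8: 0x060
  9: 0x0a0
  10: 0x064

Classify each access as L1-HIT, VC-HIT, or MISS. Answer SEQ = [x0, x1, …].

  [0] addr=0x71 blk=7 s=3: MISS | VC []
  [1] addr=0x73 blk=7 s=3: L1-HIT | VC []
  [2] addr=0x7f blk=7 s=3: L1-HIT | VC []
  [3] addr=0x7b blk=7 s=3: L1-HIT | VC []
  [4] addr=0x72 blk=7 s=3: L1-HIT | VC []
  [5] addr=0x75 blk=7 s=3: L1-HIT | VC []
  [6] addr=0xa7 blk=10 s=2: MISS | VC []
  [7] addr=0x71 blk=7 s=3: L1-HIT | VC []
  [8] addr=0x60 blk=6 s=2: MISS | VC [10]
  [9] addr=0xa0 blk=10 s=2: VC-HIT | VC [6]
  [10] addr=0x64 blk=6 s=2: VC-HIT | VC [10]

SEQ = [MISS, L1-HIT, L1-HIT, L1-HIT, L1-HIT, L1-HIT, MISS, L1-HIT, MISS, VC-HIT, VC-HIT]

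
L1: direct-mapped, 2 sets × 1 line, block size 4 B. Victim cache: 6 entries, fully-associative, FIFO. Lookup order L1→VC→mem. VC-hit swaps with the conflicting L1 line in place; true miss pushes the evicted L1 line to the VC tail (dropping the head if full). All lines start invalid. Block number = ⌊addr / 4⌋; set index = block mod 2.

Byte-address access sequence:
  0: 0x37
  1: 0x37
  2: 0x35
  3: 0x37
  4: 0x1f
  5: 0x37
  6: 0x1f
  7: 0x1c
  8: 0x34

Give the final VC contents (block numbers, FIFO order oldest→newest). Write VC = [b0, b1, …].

  [0] addr=0x37 blk=13 s=1: MISS | VC []
  [1] addr=0x37 blk=13 s=1: L1-HIT | VC []
  [2] addr=0x35 blk=13 s=1: L1-HIT | VC []
  [3] addr=0x37 blk=13 s=1: L1-HIT | VC []
  [4] addr=0x1f blk=7 s=1: MISS | VC [13]
  [5] addr=0x37 blk=13 s=1: VC-HIT | VC [7]
  [6] addr=0x1f blk=7 s=1: VC-HIT | VC [13]
  [7] addr=0x1c blk=7 s=1: L1-HIT | VC [13]
  [8] addr=0x34 blk=13 s=1: VC-HIT | VC [7]

VC = [7]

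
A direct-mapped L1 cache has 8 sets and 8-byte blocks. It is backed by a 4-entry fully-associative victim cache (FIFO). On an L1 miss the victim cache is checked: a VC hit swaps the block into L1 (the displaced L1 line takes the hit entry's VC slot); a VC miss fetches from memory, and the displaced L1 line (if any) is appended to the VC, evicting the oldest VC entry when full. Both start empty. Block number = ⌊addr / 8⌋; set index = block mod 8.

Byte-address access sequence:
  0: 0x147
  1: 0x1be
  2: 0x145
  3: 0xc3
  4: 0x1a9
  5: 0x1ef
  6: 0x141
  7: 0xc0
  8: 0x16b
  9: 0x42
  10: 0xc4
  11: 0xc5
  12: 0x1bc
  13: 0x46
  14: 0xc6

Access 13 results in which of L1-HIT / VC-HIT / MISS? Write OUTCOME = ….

OUTCOME = VC-HIT

0: 0x147 (blk 40, set 0) → MISS  vc=[]
1: 0x1be (blk 55, set 7) → MISS  vc=[]
2: 0x145 (blk 40, set 0) → L1-HIT  vc=[]
3: 0xc3 (blk 24, set 0) → MISS  vc=[40]
4: 0x1a9 (blk 53, set 5) → MISS  vc=[40]
5: 0x1ef (blk 61, set 5) → MISS  vc=[40, 53]
6: 0x141 (blk 40, set 0) → VC-HIT  vc=[24, 53]
7: 0xc0 (blk 24, set 0) → VC-HIT  vc=[40, 53]
8: 0x16b (blk 45, set 5) → MISS  vc=[40, 53, 61]
9: 0x42 (blk 8, set 0) → MISS  vc=[40, 53, 61, 24]
10: 0xc4 (blk 24, set 0) → VC-HIT  vc=[40, 53, 61, 8]
11: 0xc5 (blk 24, set 0) → L1-HIT  vc=[40, 53, 61, 8]
12: 0x1bc (blk 55, set 7) → L1-HIT  vc=[40, 53, 61, 8]
13: 0x46 (blk 8, set 0) → VC-HIT  vc=[40, 53, 61, 24]
14: 0xc6 (blk 24, set 0) → VC-HIT  vc=[40, 53, 61, 8]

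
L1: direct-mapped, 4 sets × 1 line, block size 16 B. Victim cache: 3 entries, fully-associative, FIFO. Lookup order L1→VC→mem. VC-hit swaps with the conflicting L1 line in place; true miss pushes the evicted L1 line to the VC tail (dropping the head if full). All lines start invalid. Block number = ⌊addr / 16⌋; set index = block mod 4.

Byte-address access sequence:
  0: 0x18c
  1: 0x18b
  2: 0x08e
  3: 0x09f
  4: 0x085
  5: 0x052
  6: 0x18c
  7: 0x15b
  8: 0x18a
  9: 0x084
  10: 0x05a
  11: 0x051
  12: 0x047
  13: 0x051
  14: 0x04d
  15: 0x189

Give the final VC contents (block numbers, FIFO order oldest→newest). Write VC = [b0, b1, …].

VC = [21, 8, 4]

  [0] addr=0x18c blk=24 s=0: MISS | VC []
  [1] addr=0x18b blk=24 s=0: L1-HIT | VC []
  [2] addr=0x8e blk=8 s=0: MISS | VC [24]
  [3] addr=0x9f blk=9 s=1: MISS | VC [24]
  [4] addr=0x85 blk=8 s=0: L1-HIT | VC [24]
  [5] addr=0x52 blk=5 s=1: MISS | VC [24, 9]
  [6] addr=0x18c blk=24 s=0: VC-HIT | VC [8, 9]
  [7] addr=0x15b blk=21 s=1: MISS | VC [8, 9, 5]
  [8] addr=0x18a blk=24 s=0: L1-HIT | VC [8, 9, 5]
  [9] addr=0x84 blk=8 s=0: VC-HIT | VC [24, 9, 5]
  [10] addr=0x5a blk=5 s=1: VC-HIT | VC [24, 9, 21]
  [11] addr=0x51 blk=5 s=1: L1-HIT | VC [24, 9, 21]
  [12] addr=0x47 blk=4 s=0: MISS | VC [9, 21, 8]
  [13] addr=0x51 blk=5 s=1: L1-HIT | VC [9, 21, 8]
  [14] addr=0x4d blk=4 s=0: L1-HIT | VC [9, 21, 8]
  [15] addr=0x189 blk=24 s=0: MISS | VC [21, 8, 4]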